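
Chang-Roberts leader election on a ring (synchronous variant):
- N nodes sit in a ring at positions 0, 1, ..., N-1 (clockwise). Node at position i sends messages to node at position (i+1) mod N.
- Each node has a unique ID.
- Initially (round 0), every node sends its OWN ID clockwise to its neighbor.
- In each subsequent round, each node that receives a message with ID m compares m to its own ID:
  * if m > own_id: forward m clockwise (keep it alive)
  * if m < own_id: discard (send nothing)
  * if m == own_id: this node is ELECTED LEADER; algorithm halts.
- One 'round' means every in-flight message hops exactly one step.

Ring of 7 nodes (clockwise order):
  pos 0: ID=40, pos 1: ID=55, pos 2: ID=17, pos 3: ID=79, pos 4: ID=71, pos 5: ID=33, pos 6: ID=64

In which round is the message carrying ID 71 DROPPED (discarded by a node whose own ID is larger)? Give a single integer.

Round 1: pos1(id55) recv 40: drop; pos2(id17) recv 55: fwd; pos3(id79) recv 17: drop; pos4(id71) recv 79: fwd; pos5(id33) recv 71: fwd; pos6(id64) recv 33: drop; pos0(id40) recv 64: fwd
Round 2: pos3(id79) recv 55: drop; pos5(id33) recv 79: fwd; pos6(id64) recv 71: fwd; pos1(id55) recv 64: fwd
Round 3: pos6(id64) recv 79: fwd; pos0(id40) recv 71: fwd; pos2(id17) recv 64: fwd
Round 4: pos0(id40) recv 79: fwd; pos1(id55) recv 71: fwd; pos3(id79) recv 64: drop
Round 5: pos1(id55) recv 79: fwd; pos2(id17) recv 71: fwd
Round 6: pos2(id17) recv 79: fwd; pos3(id79) recv 71: drop
Round 7: pos3(id79) recv 79: ELECTED
Message ID 71 originates at pos 4; dropped at pos 3 in round 6

Answer: 6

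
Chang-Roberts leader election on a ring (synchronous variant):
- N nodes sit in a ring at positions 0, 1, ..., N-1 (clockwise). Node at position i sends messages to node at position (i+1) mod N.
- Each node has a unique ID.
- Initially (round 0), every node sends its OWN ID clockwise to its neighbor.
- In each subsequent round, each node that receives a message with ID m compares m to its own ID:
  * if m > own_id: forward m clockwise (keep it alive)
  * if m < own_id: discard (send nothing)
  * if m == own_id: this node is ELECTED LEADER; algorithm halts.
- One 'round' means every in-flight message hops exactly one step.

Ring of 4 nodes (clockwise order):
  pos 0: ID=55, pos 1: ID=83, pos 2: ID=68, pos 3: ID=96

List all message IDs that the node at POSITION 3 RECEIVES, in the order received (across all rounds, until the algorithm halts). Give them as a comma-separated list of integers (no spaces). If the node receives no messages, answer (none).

Round 1: pos1(id83) recv 55: drop; pos2(id68) recv 83: fwd; pos3(id96) recv 68: drop; pos0(id55) recv 96: fwd
Round 2: pos3(id96) recv 83: drop; pos1(id83) recv 96: fwd
Round 3: pos2(id68) recv 96: fwd
Round 4: pos3(id96) recv 96: ELECTED

Answer: 68,83,96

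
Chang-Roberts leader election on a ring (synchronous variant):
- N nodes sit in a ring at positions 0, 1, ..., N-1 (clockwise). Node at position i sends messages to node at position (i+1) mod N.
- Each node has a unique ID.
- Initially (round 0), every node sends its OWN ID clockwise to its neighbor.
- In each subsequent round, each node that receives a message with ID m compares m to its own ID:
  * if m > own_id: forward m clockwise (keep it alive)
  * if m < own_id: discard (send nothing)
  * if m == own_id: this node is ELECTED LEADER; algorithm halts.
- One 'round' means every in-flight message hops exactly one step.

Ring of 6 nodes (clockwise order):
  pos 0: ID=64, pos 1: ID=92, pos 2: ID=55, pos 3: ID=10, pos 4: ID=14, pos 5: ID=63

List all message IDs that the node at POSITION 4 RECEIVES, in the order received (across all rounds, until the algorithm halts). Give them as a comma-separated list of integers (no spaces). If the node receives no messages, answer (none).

Answer: 10,55,92

Derivation:
Round 1: pos1(id92) recv 64: drop; pos2(id55) recv 92: fwd; pos3(id10) recv 55: fwd; pos4(id14) recv 10: drop; pos5(id63) recv 14: drop; pos0(id64) recv 63: drop
Round 2: pos3(id10) recv 92: fwd; pos4(id14) recv 55: fwd
Round 3: pos4(id14) recv 92: fwd; pos5(id63) recv 55: drop
Round 4: pos5(id63) recv 92: fwd
Round 5: pos0(id64) recv 92: fwd
Round 6: pos1(id92) recv 92: ELECTED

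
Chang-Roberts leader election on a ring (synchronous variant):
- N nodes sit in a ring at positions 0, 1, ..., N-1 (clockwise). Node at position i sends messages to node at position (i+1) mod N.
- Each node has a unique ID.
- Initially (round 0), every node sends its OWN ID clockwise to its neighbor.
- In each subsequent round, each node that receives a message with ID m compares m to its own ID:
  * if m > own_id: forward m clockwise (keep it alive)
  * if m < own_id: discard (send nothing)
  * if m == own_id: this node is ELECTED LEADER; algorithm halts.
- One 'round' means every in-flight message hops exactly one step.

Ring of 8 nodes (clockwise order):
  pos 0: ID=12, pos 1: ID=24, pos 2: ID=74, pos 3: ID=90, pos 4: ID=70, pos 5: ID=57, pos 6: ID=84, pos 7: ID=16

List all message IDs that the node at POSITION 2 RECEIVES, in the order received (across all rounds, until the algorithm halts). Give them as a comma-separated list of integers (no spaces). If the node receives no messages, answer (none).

Answer: 24,84,90

Derivation:
Round 1: pos1(id24) recv 12: drop; pos2(id74) recv 24: drop; pos3(id90) recv 74: drop; pos4(id70) recv 90: fwd; pos5(id57) recv 70: fwd; pos6(id84) recv 57: drop; pos7(id16) recv 84: fwd; pos0(id12) recv 16: fwd
Round 2: pos5(id57) recv 90: fwd; pos6(id84) recv 70: drop; pos0(id12) recv 84: fwd; pos1(id24) recv 16: drop
Round 3: pos6(id84) recv 90: fwd; pos1(id24) recv 84: fwd
Round 4: pos7(id16) recv 90: fwd; pos2(id74) recv 84: fwd
Round 5: pos0(id12) recv 90: fwd; pos3(id90) recv 84: drop
Round 6: pos1(id24) recv 90: fwd
Round 7: pos2(id74) recv 90: fwd
Round 8: pos3(id90) recv 90: ELECTED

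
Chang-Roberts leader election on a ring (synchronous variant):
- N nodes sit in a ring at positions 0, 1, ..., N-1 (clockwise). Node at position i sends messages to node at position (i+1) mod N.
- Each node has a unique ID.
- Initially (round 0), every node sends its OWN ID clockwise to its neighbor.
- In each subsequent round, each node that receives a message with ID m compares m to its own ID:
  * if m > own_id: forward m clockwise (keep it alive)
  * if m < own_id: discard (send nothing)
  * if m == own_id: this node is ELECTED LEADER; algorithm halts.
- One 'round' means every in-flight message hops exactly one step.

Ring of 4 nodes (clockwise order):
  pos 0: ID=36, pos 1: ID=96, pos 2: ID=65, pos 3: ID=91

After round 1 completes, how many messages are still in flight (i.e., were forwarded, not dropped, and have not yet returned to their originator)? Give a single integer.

Answer: 2

Derivation:
Round 1: pos1(id96) recv 36: drop; pos2(id65) recv 96: fwd; pos3(id91) recv 65: drop; pos0(id36) recv 91: fwd
After round 1: 2 messages still in flight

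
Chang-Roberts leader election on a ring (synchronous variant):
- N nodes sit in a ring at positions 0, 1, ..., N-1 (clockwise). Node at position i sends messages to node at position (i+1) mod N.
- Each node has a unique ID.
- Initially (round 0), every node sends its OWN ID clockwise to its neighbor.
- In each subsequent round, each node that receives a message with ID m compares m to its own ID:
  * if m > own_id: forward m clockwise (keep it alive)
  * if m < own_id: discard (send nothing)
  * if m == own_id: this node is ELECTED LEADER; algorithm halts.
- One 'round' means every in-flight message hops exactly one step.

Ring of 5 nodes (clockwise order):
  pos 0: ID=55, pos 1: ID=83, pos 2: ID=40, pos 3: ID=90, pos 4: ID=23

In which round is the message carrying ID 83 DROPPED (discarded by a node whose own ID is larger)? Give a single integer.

Round 1: pos1(id83) recv 55: drop; pos2(id40) recv 83: fwd; pos3(id90) recv 40: drop; pos4(id23) recv 90: fwd; pos0(id55) recv 23: drop
Round 2: pos3(id90) recv 83: drop; pos0(id55) recv 90: fwd
Round 3: pos1(id83) recv 90: fwd
Round 4: pos2(id40) recv 90: fwd
Round 5: pos3(id90) recv 90: ELECTED
Message ID 83 originates at pos 1; dropped at pos 3 in round 2

Answer: 2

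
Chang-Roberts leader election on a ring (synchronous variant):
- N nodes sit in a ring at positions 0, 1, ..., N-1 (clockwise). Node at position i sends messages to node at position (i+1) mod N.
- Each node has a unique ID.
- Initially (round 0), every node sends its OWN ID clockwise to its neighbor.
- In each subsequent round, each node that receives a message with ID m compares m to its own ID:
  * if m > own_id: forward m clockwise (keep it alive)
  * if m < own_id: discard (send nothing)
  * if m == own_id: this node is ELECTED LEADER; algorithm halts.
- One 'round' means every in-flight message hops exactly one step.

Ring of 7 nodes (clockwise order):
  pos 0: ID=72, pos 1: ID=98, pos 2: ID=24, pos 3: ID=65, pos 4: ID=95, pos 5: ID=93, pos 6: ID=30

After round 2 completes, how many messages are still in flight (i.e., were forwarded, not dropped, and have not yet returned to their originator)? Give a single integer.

Round 1: pos1(id98) recv 72: drop; pos2(id24) recv 98: fwd; pos3(id65) recv 24: drop; pos4(id95) recv 65: drop; pos5(id93) recv 95: fwd; pos6(id30) recv 93: fwd; pos0(id72) recv 30: drop
Round 2: pos3(id65) recv 98: fwd; pos6(id30) recv 95: fwd; pos0(id72) recv 93: fwd
After round 2: 3 messages still in flight

Answer: 3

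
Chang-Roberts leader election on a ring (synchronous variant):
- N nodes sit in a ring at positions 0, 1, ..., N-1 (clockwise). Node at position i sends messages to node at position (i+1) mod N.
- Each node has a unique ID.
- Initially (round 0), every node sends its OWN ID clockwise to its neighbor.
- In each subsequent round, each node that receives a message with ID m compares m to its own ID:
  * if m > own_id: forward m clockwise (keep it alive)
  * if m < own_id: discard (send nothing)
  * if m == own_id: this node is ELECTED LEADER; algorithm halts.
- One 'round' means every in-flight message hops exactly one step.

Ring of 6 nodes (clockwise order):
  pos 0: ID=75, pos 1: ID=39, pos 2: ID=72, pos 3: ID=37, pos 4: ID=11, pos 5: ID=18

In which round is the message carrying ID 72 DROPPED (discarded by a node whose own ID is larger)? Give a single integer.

Round 1: pos1(id39) recv 75: fwd; pos2(id72) recv 39: drop; pos3(id37) recv 72: fwd; pos4(id11) recv 37: fwd; pos5(id18) recv 11: drop; pos0(id75) recv 18: drop
Round 2: pos2(id72) recv 75: fwd; pos4(id11) recv 72: fwd; pos5(id18) recv 37: fwd
Round 3: pos3(id37) recv 75: fwd; pos5(id18) recv 72: fwd; pos0(id75) recv 37: drop
Round 4: pos4(id11) recv 75: fwd; pos0(id75) recv 72: drop
Round 5: pos5(id18) recv 75: fwd
Round 6: pos0(id75) recv 75: ELECTED
Message ID 72 originates at pos 2; dropped at pos 0 in round 4

Answer: 4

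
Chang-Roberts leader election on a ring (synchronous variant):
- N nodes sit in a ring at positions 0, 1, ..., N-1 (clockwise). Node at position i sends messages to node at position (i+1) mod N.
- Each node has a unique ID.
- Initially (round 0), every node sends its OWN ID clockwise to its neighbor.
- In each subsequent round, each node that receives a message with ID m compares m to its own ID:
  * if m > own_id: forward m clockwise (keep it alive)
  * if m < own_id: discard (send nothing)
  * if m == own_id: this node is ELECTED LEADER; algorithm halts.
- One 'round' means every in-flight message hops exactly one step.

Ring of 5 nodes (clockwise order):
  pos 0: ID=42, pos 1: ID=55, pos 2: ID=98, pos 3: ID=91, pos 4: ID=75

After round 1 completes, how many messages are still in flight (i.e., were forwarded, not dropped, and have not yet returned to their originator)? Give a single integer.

Round 1: pos1(id55) recv 42: drop; pos2(id98) recv 55: drop; pos3(id91) recv 98: fwd; pos4(id75) recv 91: fwd; pos0(id42) recv 75: fwd
After round 1: 3 messages still in flight

Answer: 3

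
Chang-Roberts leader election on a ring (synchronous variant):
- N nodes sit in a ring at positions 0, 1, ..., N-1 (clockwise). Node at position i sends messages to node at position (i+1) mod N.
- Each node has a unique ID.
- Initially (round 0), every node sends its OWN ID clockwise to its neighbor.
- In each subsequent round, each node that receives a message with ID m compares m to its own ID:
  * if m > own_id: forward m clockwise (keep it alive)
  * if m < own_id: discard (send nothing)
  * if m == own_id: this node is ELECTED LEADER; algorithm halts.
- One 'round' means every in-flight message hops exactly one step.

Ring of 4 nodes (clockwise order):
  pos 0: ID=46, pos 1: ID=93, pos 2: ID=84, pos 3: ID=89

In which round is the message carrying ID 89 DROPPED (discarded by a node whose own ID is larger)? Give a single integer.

Answer: 2

Derivation:
Round 1: pos1(id93) recv 46: drop; pos2(id84) recv 93: fwd; pos3(id89) recv 84: drop; pos0(id46) recv 89: fwd
Round 2: pos3(id89) recv 93: fwd; pos1(id93) recv 89: drop
Round 3: pos0(id46) recv 93: fwd
Round 4: pos1(id93) recv 93: ELECTED
Message ID 89 originates at pos 3; dropped at pos 1 in round 2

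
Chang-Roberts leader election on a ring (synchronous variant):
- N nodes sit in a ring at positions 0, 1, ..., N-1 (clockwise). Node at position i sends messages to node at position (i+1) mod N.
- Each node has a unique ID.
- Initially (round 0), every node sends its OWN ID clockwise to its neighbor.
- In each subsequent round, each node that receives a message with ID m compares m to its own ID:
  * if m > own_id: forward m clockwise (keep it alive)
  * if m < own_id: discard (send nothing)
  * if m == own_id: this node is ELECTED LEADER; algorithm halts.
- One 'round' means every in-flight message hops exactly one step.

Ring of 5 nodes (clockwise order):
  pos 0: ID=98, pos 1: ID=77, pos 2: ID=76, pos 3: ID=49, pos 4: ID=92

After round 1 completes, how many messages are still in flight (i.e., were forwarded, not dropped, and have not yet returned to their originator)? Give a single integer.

Round 1: pos1(id77) recv 98: fwd; pos2(id76) recv 77: fwd; pos3(id49) recv 76: fwd; pos4(id92) recv 49: drop; pos0(id98) recv 92: drop
After round 1: 3 messages still in flight

Answer: 3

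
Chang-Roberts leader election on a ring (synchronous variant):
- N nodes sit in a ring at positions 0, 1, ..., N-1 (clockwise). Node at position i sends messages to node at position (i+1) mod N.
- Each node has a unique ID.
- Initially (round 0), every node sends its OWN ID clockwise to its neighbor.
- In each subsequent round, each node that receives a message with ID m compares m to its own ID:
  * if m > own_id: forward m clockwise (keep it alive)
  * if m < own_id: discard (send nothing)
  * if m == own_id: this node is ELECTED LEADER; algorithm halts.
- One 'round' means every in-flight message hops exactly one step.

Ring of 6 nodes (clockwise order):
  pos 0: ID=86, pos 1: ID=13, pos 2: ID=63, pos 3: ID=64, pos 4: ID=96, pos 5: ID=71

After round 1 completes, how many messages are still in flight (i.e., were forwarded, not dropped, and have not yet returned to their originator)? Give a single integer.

Round 1: pos1(id13) recv 86: fwd; pos2(id63) recv 13: drop; pos3(id64) recv 63: drop; pos4(id96) recv 64: drop; pos5(id71) recv 96: fwd; pos0(id86) recv 71: drop
After round 1: 2 messages still in flight

Answer: 2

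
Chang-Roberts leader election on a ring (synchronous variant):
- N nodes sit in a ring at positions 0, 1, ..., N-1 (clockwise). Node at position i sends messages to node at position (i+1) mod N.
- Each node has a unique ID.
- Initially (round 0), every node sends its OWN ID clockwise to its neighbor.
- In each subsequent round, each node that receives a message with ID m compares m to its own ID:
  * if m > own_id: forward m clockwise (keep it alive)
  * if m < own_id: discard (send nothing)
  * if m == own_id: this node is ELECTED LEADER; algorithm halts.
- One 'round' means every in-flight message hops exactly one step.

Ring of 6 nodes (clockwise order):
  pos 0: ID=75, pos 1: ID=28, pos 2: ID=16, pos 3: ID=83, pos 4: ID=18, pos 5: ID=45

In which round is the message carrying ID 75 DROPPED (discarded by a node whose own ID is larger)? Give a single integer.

Answer: 3

Derivation:
Round 1: pos1(id28) recv 75: fwd; pos2(id16) recv 28: fwd; pos3(id83) recv 16: drop; pos4(id18) recv 83: fwd; pos5(id45) recv 18: drop; pos0(id75) recv 45: drop
Round 2: pos2(id16) recv 75: fwd; pos3(id83) recv 28: drop; pos5(id45) recv 83: fwd
Round 3: pos3(id83) recv 75: drop; pos0(id75) recv 83: fwd
Round 4: pos1(id28) recv 83: fwd
Round 5: pos2(id16) recv 83: fwd
Round 6: pos3(id83) recv 83: ELECTED
Message ID 75 originates at pos 0; dropped at pos 3 in round 3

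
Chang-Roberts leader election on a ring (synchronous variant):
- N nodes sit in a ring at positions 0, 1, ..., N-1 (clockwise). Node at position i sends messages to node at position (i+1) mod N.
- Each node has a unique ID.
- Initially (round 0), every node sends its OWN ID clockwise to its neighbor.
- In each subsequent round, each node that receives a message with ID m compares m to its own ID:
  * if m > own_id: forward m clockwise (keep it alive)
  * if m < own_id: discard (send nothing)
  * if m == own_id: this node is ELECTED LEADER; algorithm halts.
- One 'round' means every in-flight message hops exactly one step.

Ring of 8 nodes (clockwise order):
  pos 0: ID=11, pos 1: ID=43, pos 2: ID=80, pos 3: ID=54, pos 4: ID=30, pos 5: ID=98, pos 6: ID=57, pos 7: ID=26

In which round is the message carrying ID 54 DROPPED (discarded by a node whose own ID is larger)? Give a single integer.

Round 1: pos1(id43) recv 11: drop; pos2(id80) recv 43: drop; pos3(id54) recv 80: fwd; pos4(id30) recv 54: fwd; pos5(id98) recv 30: drop; pos6(id57) recv 98: fwd; pos7(id26) recv 57: fwd; pos0(id11) recv 26: fwd
Round 2: pos4(id30) recv 80: fwd; pos5(id98) recv 54: drop; pos7(id26) recv 98: fwd; pos0(id11) recv 57: fwd; pos1(id43) recv 26: drop
Round 3: pos5(id98) recv 80: drop; pos0(id11) recv 98: fwd; pos1(id43) recv 57: fwd
Round 4: pos1(id43) recv 98: fwd; pos2(id80) recv 57: drop
Round 5: pos2(id80) recv 98: fwd
Round 6: pos3(id54) recv 98: fwd
Round 7: pos4(id30) recv 98: fwd
Round 8: pos5(id98) recv 98: ELECTED
Message ID 54 originates at pos 3; dropped at pos 5 in round 2

Answer: 2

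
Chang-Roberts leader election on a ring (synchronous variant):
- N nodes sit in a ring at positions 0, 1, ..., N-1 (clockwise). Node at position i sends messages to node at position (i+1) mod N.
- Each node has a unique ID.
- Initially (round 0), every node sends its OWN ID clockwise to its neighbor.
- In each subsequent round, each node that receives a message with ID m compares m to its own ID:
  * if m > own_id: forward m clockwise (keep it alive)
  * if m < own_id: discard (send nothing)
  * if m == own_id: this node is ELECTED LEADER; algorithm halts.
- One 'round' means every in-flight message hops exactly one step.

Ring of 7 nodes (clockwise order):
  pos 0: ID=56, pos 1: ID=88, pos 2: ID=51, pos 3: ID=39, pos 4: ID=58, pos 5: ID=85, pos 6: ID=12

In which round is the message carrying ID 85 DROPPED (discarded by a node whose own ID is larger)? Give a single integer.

Answer: 3

Derivation:
Round 1: pos1(id88) recv 56: drop; pos2(id51) recv 88: fwd; pos3(id39) recv 51: fwd; pos4(id58) recv 39: drop; pos5(id85) recv 58: drop; pos6(id12) recv 85: fwd; pos0(id56) recv 12: drop
Round 2: pos3(id39) recv 88: fwd; pos4(id58) recv 51: drop; pos0(id56) recv 85: fwd
Round 3: pos4(id58) recv 88: fwd; pos1(id88) recv 85: drop
Round 4: pos5(id85) recv 88: fwd
Round 5: pos6(id12) recv 88: fwd
Round 6: pos0(id56) recv 88: fwd
Round 7: pos1(id88) recv 88: ELECTED
Message ID 85 originates at pos 5; dropped at pos 1 in round 3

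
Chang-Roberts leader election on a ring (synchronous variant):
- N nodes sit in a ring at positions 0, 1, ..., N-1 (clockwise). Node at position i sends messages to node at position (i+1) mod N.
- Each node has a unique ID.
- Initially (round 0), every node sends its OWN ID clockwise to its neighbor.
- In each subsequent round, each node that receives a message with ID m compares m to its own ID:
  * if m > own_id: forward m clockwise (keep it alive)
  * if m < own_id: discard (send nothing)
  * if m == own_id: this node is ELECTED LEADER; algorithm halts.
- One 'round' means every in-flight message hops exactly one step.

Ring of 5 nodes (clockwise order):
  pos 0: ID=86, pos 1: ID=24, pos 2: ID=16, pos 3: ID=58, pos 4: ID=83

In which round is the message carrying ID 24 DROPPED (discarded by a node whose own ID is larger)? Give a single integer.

Answer: 2

Derivation:
Round 1: pos1(id24) recv 86: fwd; pos2(id16) recv 24: fwd; pos3(id58) recv 16: drop; pos4(id83) recv 58: drop; pos0(id86) recv 83: drop
Round 2: pos2(id16) recv 86: fwd; pos3(id58) recv 24: drop
Round 3: pos3(id58) recv 86: fwd
Round 4: pos4(id83) recv 86: fwd
Round 5: pos0(id86) recv 86: ELECTED
Message ID 24 originates at pos 1; dropped at pos 3 in round 2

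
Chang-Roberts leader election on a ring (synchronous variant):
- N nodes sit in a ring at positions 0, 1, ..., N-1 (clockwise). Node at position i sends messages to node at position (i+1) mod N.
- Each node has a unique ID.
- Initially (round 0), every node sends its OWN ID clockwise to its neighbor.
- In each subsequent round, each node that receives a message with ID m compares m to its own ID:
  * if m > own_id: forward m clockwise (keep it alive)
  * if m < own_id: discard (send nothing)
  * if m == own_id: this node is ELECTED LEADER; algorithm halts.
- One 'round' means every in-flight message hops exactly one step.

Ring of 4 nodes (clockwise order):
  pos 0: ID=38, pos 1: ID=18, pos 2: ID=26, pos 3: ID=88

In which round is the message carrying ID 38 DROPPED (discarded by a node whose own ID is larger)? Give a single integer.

Answer: 3

Derivation:
Round 1: pos1(id18) recv 38: fwd; pos2(id26) recv 18: drop; pos3(id88) recv 26: drop; pos0(id38) recv 88: fwd
Round 2: pos2(id26) recv 38: fwd; pos1(id18) recv 88: fwd
Round 3: pos3(id88) recv 38: drop; pos2(id26) recv 88: fwd
Round 4: pos3(id88) recv 88: ELECTED
Message ID 38 originates at pos 0; dropped at pos 3 in round 3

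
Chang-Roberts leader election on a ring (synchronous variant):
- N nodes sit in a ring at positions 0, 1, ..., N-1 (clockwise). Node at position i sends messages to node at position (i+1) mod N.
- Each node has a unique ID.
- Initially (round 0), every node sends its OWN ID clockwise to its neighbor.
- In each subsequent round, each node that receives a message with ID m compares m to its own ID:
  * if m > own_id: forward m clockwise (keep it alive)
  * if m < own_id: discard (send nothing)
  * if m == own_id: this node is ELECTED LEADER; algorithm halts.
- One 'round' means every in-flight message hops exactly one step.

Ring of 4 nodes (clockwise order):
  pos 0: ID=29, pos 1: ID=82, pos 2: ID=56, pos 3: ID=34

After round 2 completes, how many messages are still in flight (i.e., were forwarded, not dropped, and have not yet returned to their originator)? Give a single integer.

Round 1: pos1(id82) recv 29: drop; pos2(id56) recv 82: fwd; pos3(id34) recv 56: fwd; pos0(id29) recv 34: fwd
Round 2: pos3(id34) recv 82: fwd; pos0(id29) recv 56: fwd; pos1(id82) recv 34: drop
After round 2: 2 messages still in flight

Answer: 2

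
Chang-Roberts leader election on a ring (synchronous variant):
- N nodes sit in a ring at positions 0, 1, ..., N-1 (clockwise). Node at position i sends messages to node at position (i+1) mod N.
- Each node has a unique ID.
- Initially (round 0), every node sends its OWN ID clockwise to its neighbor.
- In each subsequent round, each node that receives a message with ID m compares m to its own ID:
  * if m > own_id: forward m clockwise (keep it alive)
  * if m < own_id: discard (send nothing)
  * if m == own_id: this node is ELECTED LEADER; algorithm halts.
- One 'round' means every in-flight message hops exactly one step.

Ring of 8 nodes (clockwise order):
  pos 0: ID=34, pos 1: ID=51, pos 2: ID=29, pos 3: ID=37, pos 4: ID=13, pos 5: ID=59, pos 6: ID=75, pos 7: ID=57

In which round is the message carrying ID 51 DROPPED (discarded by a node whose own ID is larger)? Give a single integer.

Round 1: pos1(id51) recv 34: drop; pos2(id29) recv 51: fwd; pos3(id37) recv 29: drop; pos4(id13) recv 37: fwd; pos5(id59) recv 13: drop; pos6(id75) recv 59: drop; pos7(id57) recv 75: fwd; pos0(id34) recv 57: fwd
Round 2: pos3(id37) recv 51: fwd; pos5(id59) recv 37: drop; pos0(id34) recv 75: fwd; pos1(id51) recv 57: fwd
Round 3: pos4(id13) recv 51: fwd; pos1(id51) recv 75: fwd; pos2(id29) recv 57: fwd
Round 4: pos5(id59) recv 51: drop; pos2(id29) recv 75: fwd; pos3(id37) recv 57: fwd
Round 5: pos3(id37) recv 75: fwd; pos4(id13) recv 57: fwd
Round 6: pos4(id13) recv 75: fwd; pos5(id59) recv 57: drop
Round 7: pos5(id59) recv 75: fwd
Round 8: pos6(id75) recv 75: ELECTED
Message ID 51 originates at pos 1; dropped at pos 5 in round 4

Answer: 4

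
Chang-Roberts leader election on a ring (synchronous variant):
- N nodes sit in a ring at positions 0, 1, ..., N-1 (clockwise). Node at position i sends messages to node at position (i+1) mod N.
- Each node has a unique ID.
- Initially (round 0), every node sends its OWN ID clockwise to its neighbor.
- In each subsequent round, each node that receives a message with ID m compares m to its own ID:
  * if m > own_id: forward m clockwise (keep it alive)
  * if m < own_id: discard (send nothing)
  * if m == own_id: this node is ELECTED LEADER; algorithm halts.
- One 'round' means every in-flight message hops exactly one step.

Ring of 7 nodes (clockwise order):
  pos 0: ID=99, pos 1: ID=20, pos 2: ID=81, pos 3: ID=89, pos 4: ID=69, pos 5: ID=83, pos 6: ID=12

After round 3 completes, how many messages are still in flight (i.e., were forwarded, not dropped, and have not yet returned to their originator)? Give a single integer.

Round 1: pos1(id20) recv 99: fwd; pos2(id81) recv 20: drop; pos3(id89) recv 81: drop; pos4(id69) recv 89: fwd; pos5(id83) recv 69: drop; pos6(id12) recv 83: fwd; pos0(id99) recv 12: drop
Round 2: pos2(id81) recv 99: fwd; pos5(id83) recv 89: fwd; pos0(id99) recv 83: drop
Round 3: pos3(id89) recv 99: fwd; pos6(id12) recv 89: fwd
After round 3: 2 messages still in flight

Answer: 2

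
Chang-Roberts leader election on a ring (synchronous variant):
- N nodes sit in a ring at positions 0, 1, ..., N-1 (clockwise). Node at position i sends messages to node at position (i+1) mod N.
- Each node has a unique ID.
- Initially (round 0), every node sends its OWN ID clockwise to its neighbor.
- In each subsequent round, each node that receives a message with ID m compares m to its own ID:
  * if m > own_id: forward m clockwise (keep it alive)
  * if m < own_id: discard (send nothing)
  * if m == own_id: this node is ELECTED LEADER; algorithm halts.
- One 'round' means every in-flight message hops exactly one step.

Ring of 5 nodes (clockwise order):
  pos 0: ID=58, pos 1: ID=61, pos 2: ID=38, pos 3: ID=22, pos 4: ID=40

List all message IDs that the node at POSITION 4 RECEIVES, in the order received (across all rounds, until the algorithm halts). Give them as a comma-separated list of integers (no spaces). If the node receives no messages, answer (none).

Answer: 22,38,61

Derivation:
Round 1: pos1(id61) recv 58: drop; pos2(id38) recv 61: fwd; pos3(id22) recv 38: fwd; pos4(id40) recv 22: drop; pos0(id58) recv 40: drop
Round 2: pos3(id22) recv 61: fwd; pos4(id40) recv 38: drop
Round 3: pos4(id40) recv 61: fwd
Round 4: pos0(id58) recv 61: fwd
Round 5: pos1(id61) recv 61: ELECTED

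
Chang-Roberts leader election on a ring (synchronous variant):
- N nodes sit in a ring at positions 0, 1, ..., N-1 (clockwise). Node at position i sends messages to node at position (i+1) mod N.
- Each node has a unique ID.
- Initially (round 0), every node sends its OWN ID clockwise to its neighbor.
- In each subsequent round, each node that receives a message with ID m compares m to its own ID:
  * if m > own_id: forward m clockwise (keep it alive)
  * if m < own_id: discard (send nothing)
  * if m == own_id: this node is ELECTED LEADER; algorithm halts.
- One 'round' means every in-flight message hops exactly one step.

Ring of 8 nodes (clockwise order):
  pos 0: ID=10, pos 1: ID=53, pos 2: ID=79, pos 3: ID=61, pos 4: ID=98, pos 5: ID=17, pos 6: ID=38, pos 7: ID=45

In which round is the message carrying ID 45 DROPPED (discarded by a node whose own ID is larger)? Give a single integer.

Round 1: pos1(id53) recv 10: drop; pos2(id79) recv 53: drop; pos3(id61) recv 79: fwd; pos4(id98) recv 61: drop; pos5(id17) recv 98: fwd; pos6(id38) recv 17: drop; pos7(id45) recv 38: drop; pos0(id10) recv 45: fwd
Round 2: pos4(id98) recv 79: drop; pos6(id38) recv 98: fwd; pos1(id53) recv 45: drop
Round 3: pos7(id45) recv 98: fwd
Round 4: pos0(id10) recv 98: fwd
Round 5: pos1(id53) recv 98: fwd
Round 6: pos2(id79) recv 98: fwd
Round 7: pos3(id61) recv 98: fwd
Round 8: pos4(id98) recv 98: ELECTED
Message ID 45 originates at pos 7; dropped at pos 1 in round 2

Answer: 2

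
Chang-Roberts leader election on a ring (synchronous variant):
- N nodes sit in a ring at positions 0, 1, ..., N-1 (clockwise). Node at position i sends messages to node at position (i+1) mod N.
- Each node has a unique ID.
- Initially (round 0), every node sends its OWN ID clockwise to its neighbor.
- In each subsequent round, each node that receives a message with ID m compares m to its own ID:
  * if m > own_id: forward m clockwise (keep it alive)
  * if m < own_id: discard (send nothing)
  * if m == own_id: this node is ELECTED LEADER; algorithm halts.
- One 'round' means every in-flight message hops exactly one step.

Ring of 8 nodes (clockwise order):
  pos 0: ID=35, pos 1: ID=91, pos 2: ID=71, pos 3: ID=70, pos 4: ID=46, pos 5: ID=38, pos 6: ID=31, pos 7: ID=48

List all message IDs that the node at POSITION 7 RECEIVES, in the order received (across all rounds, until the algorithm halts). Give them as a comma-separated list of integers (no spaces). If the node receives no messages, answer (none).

Answer: 31,38,46,70,71,91

Derivation:
Round 1: pos1(id91) recv 35: drop; pos2(id71) recv 91: fwd; pos3(id70) recv 71: fwd; pos4(id46) recv 70: fwd; pos5(id38) recv 46: fwd; pos6(id31) recv 38: fwd; pos7(id48) recv 31: drop; pos0(id35) recv 48: fwd
Round 2: pos3(id70) recv 91: fwd; pos4(id46) recv 71: fwd; pos5(id38) recv 70: fwd; pos6(id31) recv 46: fwd; pos7(id48) recv 38: drop; pos1(id91) recv 48: drop
Round 3: pos4(id46) recv 91: fwd; pos5(id38) recv 71: fwd; pos6(id31) recv 70: fwd; pos7(id48) recv 46: drop
Round 4: pos5(id38) recv 91: fwd; pos6(id31) recv 71: fwd; pos7(id48) recv 70: fwd
Round 5: pos6(id31) recv 91: fwd; pos7(id48) recv 71: fwd; pos0(id35) recv 70: fwd
Round 6: pos7(id48) recv 91: fwd; pos0(id35) recv 71: fwd; pos1(id91) recv 70: drop
Round 7: pos0(id35) recv 91: fwd; pos1(id91) recv 71: drop
Round 8: pos1(id91) recv 91: ELECTED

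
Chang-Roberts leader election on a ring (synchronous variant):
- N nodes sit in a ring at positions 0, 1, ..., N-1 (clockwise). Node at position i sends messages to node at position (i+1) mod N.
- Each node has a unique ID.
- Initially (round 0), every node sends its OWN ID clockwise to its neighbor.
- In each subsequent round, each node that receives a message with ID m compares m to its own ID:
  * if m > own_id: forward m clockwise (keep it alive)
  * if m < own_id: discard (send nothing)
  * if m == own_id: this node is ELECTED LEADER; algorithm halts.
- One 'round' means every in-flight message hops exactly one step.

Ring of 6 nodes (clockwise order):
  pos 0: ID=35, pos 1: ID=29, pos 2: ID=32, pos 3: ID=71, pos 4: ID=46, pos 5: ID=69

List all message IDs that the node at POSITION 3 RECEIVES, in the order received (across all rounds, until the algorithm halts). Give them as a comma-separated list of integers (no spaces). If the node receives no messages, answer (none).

Answer: 32,35,69,71

Derivation:
Round 1: pos1(id29) recv 35: fwd; pos2(id32) recv 29: drop; pos3(id71) recv 32: drop; pos4(id46) recv 71: fwd; pos5(id69) recv 46: drop; pos0(id35) recv 69: fwd
Round 2: pos2(id32) recv 35: fwd; pos5(id69) recv 71: fwd; pos1(id29) recv 69: fwd
Round 3: pos3(id71) recv 35: drop; pos0(id35) recv 71: fwd; pos2(id32) recv 69: fwd
Round 4: pos1(id29) recv 71: fwd; pos3(id71) recv 69: drop
Round 5: pos2(id32) recv 71: fwd
Round 6: pos3(id71) recv 71: ELECTED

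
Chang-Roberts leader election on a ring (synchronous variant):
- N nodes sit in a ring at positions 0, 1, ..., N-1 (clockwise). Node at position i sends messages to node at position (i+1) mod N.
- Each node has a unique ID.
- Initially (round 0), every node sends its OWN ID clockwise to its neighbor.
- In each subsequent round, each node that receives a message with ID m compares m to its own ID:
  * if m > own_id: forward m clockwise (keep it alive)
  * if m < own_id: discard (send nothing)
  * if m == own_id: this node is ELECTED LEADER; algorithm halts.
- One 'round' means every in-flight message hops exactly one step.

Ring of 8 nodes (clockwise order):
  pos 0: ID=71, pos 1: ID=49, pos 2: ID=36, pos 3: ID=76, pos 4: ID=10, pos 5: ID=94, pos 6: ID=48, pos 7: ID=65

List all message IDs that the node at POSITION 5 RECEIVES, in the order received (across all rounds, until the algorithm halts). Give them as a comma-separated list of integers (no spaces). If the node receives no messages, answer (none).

Answer: 10,76,94

Derivation:
Round 1: pos1(id49) recv 71: fwd; pos2(id36) recv 49: fwd; pos3(id76) recv 36: drop; pos4(id10) recv 76: fwd; pos5(id94) recv 10: drop; pos6(id48) recv 94: fwd; pos7(id65) recv 48: drop; pos0(id71) recv 65: drop
Round 2: pos2(id36) recv 71: fwd; pos3(id76) recv 49: drop; pos5(id94) recv 76: drop; pos7(id65) recv 94: fwd
Round 3: pos3(id76) recv 71: drop; pos0(id71) recv 94: fwd
Round 4: pos1(id49) recv 94: fwd
Round 5: pos2(id36) recv 94: fwd
Round 6: pos3(id76) recv 94: fwd
Round 7: pos4(id10) recv 94: fwd
Round 8: pos5(id94) recv 94: ELECTED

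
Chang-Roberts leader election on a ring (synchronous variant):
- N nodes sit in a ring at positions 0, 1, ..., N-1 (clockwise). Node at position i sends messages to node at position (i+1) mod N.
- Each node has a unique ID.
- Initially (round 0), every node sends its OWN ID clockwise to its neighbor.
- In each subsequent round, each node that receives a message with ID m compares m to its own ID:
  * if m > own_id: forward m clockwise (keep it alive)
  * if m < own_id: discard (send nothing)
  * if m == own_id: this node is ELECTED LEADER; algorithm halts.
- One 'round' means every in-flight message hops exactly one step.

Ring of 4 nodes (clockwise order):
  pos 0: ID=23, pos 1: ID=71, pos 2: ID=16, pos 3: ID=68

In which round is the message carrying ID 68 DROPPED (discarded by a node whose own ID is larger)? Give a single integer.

Round 1: pos1(id71) recv 23: drop; pos2(id16) recv 71: fwd; pos3(id68) recv 16: drop; pos0(id23) recv 68: fwd
Round 2: pos3(id68) recv 71: fwd; pos1(id71) recv 68: drop
Round 3: pos0(id23) recv 71: fwd
Round 4: pos1(id71) recv 71: ELECTED
Message ID 68 originates at pos 3; dropped at pos 1 in round 2

Answer: 2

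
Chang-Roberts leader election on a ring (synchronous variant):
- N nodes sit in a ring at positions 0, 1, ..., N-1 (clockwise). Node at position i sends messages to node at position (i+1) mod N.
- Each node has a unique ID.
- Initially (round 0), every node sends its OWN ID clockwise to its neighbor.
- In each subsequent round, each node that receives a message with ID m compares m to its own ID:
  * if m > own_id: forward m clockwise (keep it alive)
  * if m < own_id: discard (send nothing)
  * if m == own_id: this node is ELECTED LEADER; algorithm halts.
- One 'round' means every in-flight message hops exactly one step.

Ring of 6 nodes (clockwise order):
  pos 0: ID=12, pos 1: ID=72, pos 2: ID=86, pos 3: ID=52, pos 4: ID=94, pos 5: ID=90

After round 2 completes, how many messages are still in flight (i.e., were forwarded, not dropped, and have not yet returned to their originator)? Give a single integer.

Round 1: pos1(id72) recv 12: drop; pos2(id86) recv 72: drop; pos3(id52) recv 86: fwd; pos4(id94) recv 52: drop; pos5(id90) recv 94: fwd; pos0(id12) recv 90: fwd
Round 2: pos4(id94) recv 86: drop; pos0(id12) recv 94: fwd; pos1(id72) recv 90: fwd
After round 2: 2 messages still in flight

Answer: 2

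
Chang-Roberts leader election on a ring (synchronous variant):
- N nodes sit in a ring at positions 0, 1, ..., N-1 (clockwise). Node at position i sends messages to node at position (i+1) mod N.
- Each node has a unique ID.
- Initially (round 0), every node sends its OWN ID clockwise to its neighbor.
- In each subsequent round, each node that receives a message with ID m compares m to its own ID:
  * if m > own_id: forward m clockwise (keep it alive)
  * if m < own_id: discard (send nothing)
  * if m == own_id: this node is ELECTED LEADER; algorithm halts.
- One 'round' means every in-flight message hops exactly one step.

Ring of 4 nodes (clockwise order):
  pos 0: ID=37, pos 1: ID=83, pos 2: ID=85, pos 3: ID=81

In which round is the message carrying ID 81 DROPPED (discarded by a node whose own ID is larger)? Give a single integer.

Answer: 2

Derivation:
Round 1: pos1(id83) recv 37: drop; pos2(id85) recv 83: drop; pos3(id81) recv 85: fwd; pos0(id37) recv 81: fwd
Round 2: pos0(id37) recv 85: fwd; pos1(id83) recv 81: drop
Round 3: pos1(id83) recv 85: fwd
Round 4: pos2(id85) recv 85: ELECTED
Message ID 81 originates at pos 3; dropped at pos 1 in round 2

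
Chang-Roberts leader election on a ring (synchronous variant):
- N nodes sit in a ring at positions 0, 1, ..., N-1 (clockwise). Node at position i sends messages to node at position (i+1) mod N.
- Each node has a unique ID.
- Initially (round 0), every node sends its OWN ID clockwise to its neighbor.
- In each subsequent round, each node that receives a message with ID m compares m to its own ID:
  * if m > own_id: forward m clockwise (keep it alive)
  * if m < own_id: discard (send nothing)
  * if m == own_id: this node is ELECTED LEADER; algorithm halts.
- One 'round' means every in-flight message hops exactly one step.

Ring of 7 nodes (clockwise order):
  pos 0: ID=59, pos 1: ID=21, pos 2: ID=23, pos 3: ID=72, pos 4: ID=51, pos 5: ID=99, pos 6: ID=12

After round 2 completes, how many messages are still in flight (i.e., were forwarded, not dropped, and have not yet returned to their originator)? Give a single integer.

Round 1: pos1(id21) recv 59: fwd; pos2(id23) recv 21: drop; pos3(id72) recv 23: drop; pos4(id51) recv 72: fwd; pos5(id99) recv 51: drop; pos6(id12) recv 99: fwd; pos0(id59) recv 12: drop
Round 2: pos2(id23) recv 59: fwd; pos5(id99) recv 72: drop; pos0(id59) recv 99: fwd
After round 2: 2 messages still in flight

Answer: 2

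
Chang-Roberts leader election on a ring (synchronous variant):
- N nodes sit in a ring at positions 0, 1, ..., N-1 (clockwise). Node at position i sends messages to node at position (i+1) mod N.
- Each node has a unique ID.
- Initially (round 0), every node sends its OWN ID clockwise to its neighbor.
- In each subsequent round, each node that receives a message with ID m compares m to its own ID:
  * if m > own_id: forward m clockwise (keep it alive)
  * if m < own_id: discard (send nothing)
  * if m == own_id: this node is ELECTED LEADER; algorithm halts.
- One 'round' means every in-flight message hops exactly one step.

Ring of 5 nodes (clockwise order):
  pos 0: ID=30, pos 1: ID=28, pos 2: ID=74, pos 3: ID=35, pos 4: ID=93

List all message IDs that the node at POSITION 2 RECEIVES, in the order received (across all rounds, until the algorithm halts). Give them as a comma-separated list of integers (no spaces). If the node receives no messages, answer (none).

Answer: 28,30,93

Derivation:
Round 1: pos1(id28) recv 30: fwd; pos2(id74) recv 28: drop; pos3(id35) recv 74: fwd; pos4(id93) recv 35: drop; pos0(id30) recv 93: fwd
Round 2: pos2(id74) recv 30: drop; pos4(id93) recv 74: drop; pos1(id28) recv 93: fwd
Round 3: pos2(id74) recv 93: fwd
Round 4: pos3(id35) recv 93: fwd
Round 5: pos4(id93) recv 93: ELECTED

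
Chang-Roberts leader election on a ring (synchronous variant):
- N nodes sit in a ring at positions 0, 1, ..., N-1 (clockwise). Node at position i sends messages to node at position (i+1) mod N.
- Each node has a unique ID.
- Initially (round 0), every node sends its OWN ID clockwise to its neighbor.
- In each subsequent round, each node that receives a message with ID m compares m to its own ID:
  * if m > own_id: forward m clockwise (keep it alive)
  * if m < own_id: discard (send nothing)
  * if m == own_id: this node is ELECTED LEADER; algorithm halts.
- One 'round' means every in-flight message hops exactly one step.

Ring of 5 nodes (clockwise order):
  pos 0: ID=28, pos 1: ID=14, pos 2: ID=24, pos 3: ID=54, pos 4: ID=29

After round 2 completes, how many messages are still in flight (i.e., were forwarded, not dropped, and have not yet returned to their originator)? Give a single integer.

Round 1: pos1(id14) recv 28: fwd; pos2(id24) recv 14: drop; pos3(id54) recv 24: drop; pos4(id29) recv 54: fwd; pos0(id28) recv 29: fwd
Round 2: pos2(id24) recv 28: fwd; pos0(id28) recv 54: fwd; pos1(id14) recv 29: fwd
After round 2: 3 messages still in flight

Answer: 3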